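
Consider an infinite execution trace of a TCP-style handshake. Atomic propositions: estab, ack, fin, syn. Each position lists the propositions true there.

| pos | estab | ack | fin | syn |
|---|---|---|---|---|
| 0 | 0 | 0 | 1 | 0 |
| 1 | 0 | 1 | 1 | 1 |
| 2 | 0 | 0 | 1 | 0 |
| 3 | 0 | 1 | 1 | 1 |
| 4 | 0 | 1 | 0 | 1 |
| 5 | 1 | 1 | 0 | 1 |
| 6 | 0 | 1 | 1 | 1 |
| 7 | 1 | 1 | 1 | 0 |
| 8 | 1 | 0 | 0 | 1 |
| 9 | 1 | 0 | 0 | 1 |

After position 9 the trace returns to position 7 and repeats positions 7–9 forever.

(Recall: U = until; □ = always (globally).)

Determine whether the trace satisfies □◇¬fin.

◇¬fin holds at every position 0..9, and those are all positions ever visited, so □◇¬fin holds.

Satisfied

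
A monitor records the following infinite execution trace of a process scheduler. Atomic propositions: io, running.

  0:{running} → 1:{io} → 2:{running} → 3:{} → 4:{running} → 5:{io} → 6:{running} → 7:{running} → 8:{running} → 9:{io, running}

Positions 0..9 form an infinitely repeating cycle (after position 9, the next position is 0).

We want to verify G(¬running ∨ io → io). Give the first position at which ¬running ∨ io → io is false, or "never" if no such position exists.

Check ¬running ∨ io → io at each position in order: 0 ✓, 1 ✓, 2 ✓.
At position 3 the labels are {}, so ¬running ∨ io → io is false there. This is the first violation.

3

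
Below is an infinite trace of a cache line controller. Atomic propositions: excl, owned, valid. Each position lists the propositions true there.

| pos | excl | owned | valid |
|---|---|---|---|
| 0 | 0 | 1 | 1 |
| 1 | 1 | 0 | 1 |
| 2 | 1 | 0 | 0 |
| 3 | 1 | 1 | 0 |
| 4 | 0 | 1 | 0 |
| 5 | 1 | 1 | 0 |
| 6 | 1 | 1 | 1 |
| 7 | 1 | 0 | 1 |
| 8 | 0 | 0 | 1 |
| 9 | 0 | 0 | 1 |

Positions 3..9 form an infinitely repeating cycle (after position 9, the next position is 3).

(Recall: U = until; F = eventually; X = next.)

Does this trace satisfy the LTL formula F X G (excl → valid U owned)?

Holds

X G (excl → valid U owned) holds at position 2, which is reachable from 0, so F X G (excl → valid U owned) holds.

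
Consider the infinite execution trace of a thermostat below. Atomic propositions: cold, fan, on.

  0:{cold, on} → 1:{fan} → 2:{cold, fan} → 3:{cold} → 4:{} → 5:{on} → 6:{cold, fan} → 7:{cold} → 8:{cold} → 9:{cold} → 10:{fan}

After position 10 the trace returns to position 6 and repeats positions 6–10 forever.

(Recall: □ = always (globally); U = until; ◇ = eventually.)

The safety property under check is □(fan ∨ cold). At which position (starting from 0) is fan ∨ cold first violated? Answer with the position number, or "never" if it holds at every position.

Check fan ∨ cold at each position in order: 0 ✓, 1 ✓, 2 ✓, 3 ✓.
At position 4 the labels are {}, so fan ∨ cold is false there. This is the first violation.

4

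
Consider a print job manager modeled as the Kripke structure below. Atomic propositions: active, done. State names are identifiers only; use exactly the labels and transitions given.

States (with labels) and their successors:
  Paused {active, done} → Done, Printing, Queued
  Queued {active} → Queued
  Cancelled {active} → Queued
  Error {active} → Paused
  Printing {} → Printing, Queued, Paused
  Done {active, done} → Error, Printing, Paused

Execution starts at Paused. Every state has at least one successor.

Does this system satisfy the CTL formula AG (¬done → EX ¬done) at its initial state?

States satisfying ¬done → EX ¬done: {Paused, Queued, Cancelled, Printing, Done}.
States satisfying AG (¬done → EX ¬done): {Queued, Cancelled}.
Error is reachable from Paused and violates ¬done → EX ¬done, so AG fails at Paused.
Paused ∉ Sat(AG (¬done → EX ¬done)).

Violated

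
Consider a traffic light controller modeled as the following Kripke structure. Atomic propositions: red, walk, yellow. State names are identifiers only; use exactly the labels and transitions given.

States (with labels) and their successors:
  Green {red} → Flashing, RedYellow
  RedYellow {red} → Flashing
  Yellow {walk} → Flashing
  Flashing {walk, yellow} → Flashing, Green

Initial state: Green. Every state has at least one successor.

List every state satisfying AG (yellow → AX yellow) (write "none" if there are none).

none

States satisfying yellow → AX yellow: {Green, RedYellow, Yellow}.
States satisfying AG (yellow → AX yellow): ∅.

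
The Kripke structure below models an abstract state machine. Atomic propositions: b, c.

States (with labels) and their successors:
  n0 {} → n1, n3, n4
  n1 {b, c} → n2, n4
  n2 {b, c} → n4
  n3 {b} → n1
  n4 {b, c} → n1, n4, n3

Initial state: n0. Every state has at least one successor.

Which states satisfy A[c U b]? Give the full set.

States satisfying c: {n1, n2, n4}.
States satisfying b: {n1, n2, n3, n4}.
States satisfying A[c U b]: {n1, n2, n3, n4}.

{n1, n2, n3, n4}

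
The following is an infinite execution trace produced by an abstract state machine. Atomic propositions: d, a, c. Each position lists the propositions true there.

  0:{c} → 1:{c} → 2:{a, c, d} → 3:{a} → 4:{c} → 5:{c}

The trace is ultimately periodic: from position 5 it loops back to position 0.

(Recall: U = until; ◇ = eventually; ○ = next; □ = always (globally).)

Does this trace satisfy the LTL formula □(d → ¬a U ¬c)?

Does not hold

d → ¬a U ¬c must hold at every position from 0 onward. It fails at position 2, so □(d → ¬a U ¬c) is false.
Positions where d holds: 2.
Check ¬a U ¬c at each: 2→fails.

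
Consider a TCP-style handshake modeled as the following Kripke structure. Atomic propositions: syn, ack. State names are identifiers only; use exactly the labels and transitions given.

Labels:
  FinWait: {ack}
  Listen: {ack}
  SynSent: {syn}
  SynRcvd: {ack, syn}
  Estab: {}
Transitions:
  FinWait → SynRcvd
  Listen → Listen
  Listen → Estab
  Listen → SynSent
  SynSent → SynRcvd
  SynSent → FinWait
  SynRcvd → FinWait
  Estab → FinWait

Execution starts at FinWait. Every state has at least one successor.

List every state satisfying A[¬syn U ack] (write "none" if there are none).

States satisfying ¬syn: {FinWait, Listen, Estab}.
States satisfying ack: {FinWait, Listen, SynRcvd}.
States satisfying A[¬syn U ack]: {FinWait, Listen, SynRcvd, Estab}.

{FinWait, Listen, SynRcvd, Estab}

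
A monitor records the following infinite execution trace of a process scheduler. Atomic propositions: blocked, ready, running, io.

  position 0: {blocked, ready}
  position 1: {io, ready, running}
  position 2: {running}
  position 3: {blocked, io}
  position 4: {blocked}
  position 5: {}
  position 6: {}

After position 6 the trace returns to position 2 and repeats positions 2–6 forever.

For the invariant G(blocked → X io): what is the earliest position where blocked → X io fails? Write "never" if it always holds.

Check blocked → X io at each position in order: 0 ✓, 1 ✓, 2 ✓.
At position 3 the labels are {blocked, io} and the next position 4 has {blocked}, so blocked → X io is false there. This is the first violation.

3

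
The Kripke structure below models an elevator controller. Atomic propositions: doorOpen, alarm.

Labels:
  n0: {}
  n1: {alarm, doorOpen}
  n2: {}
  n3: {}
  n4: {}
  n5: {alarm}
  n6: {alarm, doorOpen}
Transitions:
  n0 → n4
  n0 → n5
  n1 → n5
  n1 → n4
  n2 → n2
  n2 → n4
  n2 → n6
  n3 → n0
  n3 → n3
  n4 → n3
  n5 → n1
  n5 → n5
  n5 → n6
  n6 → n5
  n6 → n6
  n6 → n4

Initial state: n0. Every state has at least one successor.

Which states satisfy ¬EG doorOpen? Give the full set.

{n0, n1, n2, n3, n4, n5}

States satisfying doorOpen: {n1, n6}.
States satisfying EG doorOpen: {n6}.
States satisfying ¬EG doorOpen: {n0, n1, n2, n3, n4, n5}.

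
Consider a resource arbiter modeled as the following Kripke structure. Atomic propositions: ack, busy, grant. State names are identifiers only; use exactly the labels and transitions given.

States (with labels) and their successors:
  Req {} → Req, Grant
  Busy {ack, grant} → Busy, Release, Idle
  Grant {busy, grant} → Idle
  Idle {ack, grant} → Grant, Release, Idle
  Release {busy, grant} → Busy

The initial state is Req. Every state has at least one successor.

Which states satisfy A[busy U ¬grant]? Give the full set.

{Req}

States satisfying busy: {Grant, Release}.
States satisfying ¬grant: {Req}.
States satisfying A[busy U ¬grant]: {Req}.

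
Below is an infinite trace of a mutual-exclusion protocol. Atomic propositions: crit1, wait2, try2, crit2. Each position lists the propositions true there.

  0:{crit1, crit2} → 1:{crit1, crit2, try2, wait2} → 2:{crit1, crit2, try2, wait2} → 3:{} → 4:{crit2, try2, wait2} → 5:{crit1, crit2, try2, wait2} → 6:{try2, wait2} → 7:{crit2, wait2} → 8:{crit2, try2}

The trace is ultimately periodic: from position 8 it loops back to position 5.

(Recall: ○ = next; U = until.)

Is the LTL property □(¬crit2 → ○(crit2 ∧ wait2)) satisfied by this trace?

¬crit2 → ○(crit2 ∧ wait2) holds at every position 0..8, and those are all positions ever visited, so □(¬crit2 → ○(crit2 ∧ wait2)) holds.
Positions where ¬crit2 holds: 3, 6.
Check ○(crit2 ∧ wait2) at each: 3→ok, 6→ok.

Holds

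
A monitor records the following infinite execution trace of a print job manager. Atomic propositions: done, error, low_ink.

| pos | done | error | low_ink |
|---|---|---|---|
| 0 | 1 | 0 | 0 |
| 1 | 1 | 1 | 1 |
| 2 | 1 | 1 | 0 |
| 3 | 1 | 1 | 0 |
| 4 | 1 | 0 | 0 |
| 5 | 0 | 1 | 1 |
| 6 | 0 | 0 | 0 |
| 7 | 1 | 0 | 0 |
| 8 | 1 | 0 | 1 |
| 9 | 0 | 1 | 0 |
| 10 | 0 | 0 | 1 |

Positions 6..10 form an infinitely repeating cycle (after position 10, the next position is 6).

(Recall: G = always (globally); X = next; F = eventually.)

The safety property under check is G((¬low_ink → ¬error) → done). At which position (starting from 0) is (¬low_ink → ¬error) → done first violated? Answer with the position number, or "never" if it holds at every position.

5

Check (¬low_ink → ¬error) → done at each position in order: 0 ✓, 1 ✓, 2 ✓, 3 ✓, 4 ✓.
At position 5 the labels are {error, low_ink}, so (¬low_ink → ¬error) → done is false there. This is the first violation.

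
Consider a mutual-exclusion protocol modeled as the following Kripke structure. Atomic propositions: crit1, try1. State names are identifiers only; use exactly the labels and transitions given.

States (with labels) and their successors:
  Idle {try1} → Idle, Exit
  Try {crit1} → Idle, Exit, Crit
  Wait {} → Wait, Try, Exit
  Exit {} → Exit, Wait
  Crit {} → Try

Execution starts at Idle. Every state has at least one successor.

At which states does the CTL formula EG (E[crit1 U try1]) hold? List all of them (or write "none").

States satisfying E[crit1 U try1]: {Idle, Try}.
States satisfying EG (E[crit1 U try1]): {Idle, Try}.

{Idle, Try}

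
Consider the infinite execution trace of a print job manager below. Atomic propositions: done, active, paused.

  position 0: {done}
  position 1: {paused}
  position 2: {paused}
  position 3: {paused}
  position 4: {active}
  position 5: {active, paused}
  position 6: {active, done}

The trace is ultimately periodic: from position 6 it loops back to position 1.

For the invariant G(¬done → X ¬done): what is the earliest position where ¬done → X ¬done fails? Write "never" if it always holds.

Check ¬done → X ¬done at each position in order: 0 ✓, 1 ✓, 2 ✓, 3 ✓, 4 ✓.
At position 5 the labels are {active, paused} and the next position 6 has {active, done}, so ¬done → X ¬done is false there. This is the first violation.

5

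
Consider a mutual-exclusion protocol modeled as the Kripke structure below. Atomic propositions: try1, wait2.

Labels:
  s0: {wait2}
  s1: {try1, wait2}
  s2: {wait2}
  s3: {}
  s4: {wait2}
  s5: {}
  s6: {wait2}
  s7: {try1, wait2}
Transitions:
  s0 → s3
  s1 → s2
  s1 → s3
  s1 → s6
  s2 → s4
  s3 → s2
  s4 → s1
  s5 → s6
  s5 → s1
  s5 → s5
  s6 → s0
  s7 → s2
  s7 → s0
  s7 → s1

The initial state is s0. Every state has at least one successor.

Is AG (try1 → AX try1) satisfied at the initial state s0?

Violated

States satisfying try1 → AX try1: {s0, s2, s3, s4, s5, s6}.
States satisfying AG (try1 → AX try1): ∅.
s1 is reachable from s0 and violates try1 → AX try1, so AG fails at s0.
s0 ∉ Sat(AG (try1 → AX try1)).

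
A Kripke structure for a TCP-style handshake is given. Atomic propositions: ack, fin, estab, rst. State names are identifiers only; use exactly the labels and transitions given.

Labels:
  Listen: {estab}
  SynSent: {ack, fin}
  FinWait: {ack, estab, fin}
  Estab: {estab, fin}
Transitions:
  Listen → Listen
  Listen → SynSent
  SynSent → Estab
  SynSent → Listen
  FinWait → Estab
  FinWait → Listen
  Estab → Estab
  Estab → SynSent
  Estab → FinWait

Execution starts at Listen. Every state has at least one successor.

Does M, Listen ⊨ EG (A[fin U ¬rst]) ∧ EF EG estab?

States satisfying A[fin U ¬rst]: {Listen, SynSent, FinWait, Estab}.
States satisfying EG (A[fin U ¬rst]): {Listen, SynSent, FinWait, Estab}.
States satisfying EG estab: {Listen, FinWait, Estab}.
States satisfying EF EG estab: {Listen, SynSent, FinWait, Estab}.
States satisfying EG (A[fin U ¬rst]) ∧ EF EG estab: {Listen, SynSent, FinWait, Estab}.
Listen ∈ Sat(EG (A[fin U ¬rst]) ∧ EF EG estab).

Holds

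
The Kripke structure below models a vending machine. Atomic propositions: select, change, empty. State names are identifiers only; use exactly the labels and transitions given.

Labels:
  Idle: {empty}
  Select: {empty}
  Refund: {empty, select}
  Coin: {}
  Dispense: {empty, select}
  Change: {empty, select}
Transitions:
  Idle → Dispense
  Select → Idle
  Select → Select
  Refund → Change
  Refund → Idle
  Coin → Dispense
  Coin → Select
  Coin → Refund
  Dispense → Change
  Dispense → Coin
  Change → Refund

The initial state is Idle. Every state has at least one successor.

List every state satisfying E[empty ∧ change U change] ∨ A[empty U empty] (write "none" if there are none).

States satisfying empty ∧ change: ∅.
States satisfying change: ∅.
States satisfying E[empty ∧ change U change]: ∅.
States satisfying empty: {Idle, Select, Refund, Dispense, Change}.
States satisfying A[empty U empty]: {Idle, Select, Refund, Dispense, Change}.
States satisfying E[empty ∧ change U change] ∨ A[empty U empty]: {Idle, Select, Refund, Dispense, Change}.

{Idle, Select, Refund, Dispense, Change}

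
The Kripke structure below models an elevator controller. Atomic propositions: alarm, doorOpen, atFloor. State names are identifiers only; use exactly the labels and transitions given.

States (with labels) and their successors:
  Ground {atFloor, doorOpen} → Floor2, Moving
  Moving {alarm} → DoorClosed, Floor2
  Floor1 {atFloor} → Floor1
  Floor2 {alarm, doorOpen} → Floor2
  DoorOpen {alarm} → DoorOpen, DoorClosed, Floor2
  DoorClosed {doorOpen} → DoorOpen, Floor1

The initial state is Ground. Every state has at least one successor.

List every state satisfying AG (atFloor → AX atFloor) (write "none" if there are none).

{Moving, Floor1, Floor2, DoorOpen, DoorClosed}

States satisfying atFloor → AX atFloor: {Moving, Floor1, Floor2, DoorOpen, DoorClosed}.
States satisfying AG (atFloor → AX atFloor): {Moving, Floor1, Floor2, DoorOpen, DoorClosed}.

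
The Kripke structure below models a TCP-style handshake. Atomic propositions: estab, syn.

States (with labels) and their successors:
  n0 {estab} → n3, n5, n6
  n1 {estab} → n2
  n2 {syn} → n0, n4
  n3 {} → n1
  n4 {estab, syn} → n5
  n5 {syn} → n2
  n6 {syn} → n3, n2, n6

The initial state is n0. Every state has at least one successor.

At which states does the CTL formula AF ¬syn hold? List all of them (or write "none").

States satisfying ¬syn: {n0, n1, n3}.
States satisfying AF ¬syn: {n0, n1, n3}.

{n0, n1, n3}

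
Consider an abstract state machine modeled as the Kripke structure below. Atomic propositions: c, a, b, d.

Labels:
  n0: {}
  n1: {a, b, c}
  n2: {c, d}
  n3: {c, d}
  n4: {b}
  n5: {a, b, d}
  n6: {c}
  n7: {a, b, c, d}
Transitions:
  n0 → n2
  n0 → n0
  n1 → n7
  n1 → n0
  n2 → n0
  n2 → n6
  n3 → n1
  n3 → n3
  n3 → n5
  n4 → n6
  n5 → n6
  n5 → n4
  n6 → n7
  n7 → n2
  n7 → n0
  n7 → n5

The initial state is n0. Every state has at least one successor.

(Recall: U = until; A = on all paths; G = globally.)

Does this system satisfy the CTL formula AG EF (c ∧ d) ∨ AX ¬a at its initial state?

States satisfying EF (c ∧ d): {n0, n1, n2, n3, n4, n5, n6, n7}.
States satisfying AG EF (c ∧ d): {n0, n1, n2, n3, n4, n5, n6, n7}.
States satisfying ¬a: {n0, n2, n3, n4, n6}.
States satisfying AX ¬a: {n0, n2, n4, n5}.
States satisfying AG EF (c ∧ d) ∨ AX ¬a: {n0, n1, n2, n3, n4, n5, n6, n7}.
n0 ∈ Sat(AG EF (c ∧ d) ∨ AX ¬a).

Holds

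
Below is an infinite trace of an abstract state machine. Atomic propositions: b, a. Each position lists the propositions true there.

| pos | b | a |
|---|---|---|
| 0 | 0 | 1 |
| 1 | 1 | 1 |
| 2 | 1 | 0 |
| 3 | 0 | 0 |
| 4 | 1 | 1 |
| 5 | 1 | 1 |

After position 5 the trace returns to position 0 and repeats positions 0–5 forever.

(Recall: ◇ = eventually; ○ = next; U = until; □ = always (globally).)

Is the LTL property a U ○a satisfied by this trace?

Walking from position 0: ○a first holds at position 0, and a holds at every earlier position along the way, so a U ○a holds.

Holds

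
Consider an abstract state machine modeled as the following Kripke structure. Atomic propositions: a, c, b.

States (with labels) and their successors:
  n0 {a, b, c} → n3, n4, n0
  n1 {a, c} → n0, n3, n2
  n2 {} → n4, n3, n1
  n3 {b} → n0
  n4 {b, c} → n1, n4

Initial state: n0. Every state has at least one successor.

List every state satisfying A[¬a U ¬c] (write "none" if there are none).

States satisfying ¬a: {n2, n3, n4}.
States satisfying ¬c: {n2, n3}.
States satisfying A[¬a U ¬c]: {n2, n3}.

{n2, n3}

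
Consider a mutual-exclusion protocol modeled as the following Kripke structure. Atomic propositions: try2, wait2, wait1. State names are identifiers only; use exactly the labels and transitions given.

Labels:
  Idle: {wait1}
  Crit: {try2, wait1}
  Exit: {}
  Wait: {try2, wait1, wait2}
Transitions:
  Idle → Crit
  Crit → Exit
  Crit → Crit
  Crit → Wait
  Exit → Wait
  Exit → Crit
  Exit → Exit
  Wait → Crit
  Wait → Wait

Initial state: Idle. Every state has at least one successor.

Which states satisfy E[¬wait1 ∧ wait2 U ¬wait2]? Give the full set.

States satisfying ¬wait1 ∧ wait2: ∅.
States satisfying ¬wait2: {Idle, Crit, Exit}.
States satisfying E[¬wait1 ∧ wait2 U ¬wait2]: {Idle, Crit, Exit}.

{Idle, Crit, Exit}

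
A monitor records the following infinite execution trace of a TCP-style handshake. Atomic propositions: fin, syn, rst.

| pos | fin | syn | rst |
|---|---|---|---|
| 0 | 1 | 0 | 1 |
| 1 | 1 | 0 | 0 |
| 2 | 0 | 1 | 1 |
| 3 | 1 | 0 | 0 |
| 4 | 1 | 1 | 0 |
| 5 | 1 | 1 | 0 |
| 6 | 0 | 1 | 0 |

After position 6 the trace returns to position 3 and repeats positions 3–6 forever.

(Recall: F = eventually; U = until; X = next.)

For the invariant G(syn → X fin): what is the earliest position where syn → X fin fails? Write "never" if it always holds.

Check syn → X fin at each position in order: 0 ✓, 1 ✓, 2 ✓, 3 ✓, 4 ✓.
At position 5 the labels are {fin, syn} and the next position 6 has {syn}, so syn → X fin is false there. This is the first violation.

5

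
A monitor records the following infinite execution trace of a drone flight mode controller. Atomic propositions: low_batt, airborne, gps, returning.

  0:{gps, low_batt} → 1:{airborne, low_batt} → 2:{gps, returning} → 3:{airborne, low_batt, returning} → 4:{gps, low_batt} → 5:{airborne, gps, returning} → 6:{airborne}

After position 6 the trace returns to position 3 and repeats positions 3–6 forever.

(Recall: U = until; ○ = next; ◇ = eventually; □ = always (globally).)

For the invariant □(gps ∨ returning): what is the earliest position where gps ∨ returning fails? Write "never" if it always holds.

Check gps ∨ returning at each position in order: 0 ✓.
At position 1 the labels are {airborne, low_batt}, so gps ∨ returning is false there. This is the first violation.

1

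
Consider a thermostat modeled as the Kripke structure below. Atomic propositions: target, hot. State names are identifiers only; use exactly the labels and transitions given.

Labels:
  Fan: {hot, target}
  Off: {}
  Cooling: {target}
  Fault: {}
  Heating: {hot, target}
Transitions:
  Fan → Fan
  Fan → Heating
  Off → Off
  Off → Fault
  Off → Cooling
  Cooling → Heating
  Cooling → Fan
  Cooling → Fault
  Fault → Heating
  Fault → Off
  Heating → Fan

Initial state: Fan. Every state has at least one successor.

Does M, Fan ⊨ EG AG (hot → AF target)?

Holds

States satisfying AG (hot → AF target): {Fan, Off, Cooling, Fault, Heating}.
States satisfying EG AG (hot → AF target): {Fan, Off, Cooling, Fault, Heating}.
Fan ∈ Sat(EG AG (hot → AF target)).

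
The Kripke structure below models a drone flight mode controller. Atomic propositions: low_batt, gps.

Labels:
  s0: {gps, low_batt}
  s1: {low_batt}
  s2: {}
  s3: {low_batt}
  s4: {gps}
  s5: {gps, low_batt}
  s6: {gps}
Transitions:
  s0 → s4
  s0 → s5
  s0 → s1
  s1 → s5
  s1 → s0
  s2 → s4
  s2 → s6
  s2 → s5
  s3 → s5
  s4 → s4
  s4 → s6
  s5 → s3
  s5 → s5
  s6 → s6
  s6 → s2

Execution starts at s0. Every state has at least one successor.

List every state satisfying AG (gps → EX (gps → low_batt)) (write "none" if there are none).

States satisfying gps → EX (gps → low_batt): {s0, s1, s2, s3, s5, s6}.
States satisfying AG (gps → EX (gps → low_batt)): {s3, s5}.

{s3, s5}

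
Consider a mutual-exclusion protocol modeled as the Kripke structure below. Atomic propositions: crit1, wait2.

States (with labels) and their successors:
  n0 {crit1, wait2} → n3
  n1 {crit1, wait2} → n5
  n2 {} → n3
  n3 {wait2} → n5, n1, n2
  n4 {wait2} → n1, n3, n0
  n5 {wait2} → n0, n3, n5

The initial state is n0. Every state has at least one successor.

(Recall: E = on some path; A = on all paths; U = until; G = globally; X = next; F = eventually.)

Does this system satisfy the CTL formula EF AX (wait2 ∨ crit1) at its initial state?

States satisfying AX (wait2 ∨ crit1): {n0, n1, n2, n4, n5}.
States satisfying EF AX (wait2 ∨ crit1): {n0, n1, n2, n3, n4, n5}.
Some path from n0 reaches a state where AX (wait2 ∨ crit1) holds.
n0 ∈ Sat(EF AX (wait2 ∨ crit1)).

Satisfied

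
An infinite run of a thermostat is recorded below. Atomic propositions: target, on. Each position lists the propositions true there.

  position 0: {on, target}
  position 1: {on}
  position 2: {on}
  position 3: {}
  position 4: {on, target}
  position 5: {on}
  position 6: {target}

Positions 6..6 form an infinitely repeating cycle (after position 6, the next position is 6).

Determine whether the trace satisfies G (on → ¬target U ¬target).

on → ¬target U ¬target must hold at every position from 0 onward. It fails at position 0, so G (on → ¬target U ¬target) is false.
Positions where on holds: 0, 1, 2, 4, 5.
Check ¬target U ¬target at each: 0→fails, 1→ok, 2→ok, 4→fails, 5→ok.

Does not hold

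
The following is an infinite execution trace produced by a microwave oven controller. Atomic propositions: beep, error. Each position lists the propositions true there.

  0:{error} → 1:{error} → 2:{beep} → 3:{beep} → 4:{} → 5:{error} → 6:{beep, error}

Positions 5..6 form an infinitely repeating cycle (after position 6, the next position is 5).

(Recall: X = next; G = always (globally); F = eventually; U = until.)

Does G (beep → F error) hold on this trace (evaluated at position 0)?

beep → F error holds at every position 0..6, and those are all positions ever visited, so G (beep → F error) holds.
Positions where beep holds: 2, 3, 6.
Check F error at each: 2→ok, 3→ok, 6→ok.

Satisfied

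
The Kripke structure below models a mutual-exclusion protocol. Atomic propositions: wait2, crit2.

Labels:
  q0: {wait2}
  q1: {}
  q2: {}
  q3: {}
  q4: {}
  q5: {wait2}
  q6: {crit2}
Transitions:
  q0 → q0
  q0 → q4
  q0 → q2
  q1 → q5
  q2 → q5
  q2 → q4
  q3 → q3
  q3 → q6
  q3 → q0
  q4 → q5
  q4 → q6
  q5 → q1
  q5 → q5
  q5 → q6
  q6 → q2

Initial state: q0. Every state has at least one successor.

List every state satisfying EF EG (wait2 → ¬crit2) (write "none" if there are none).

{q0, q1, q2, q3, q4, q5, q6}

States satisfying EG (wait2 → ¬crit2): {q0, q1, q2, q3, q4, q5, q6}.
States satisfying EF EG (wait2 → ¬crit2): {q0, q1, q2, q3, q4, q5, q6}.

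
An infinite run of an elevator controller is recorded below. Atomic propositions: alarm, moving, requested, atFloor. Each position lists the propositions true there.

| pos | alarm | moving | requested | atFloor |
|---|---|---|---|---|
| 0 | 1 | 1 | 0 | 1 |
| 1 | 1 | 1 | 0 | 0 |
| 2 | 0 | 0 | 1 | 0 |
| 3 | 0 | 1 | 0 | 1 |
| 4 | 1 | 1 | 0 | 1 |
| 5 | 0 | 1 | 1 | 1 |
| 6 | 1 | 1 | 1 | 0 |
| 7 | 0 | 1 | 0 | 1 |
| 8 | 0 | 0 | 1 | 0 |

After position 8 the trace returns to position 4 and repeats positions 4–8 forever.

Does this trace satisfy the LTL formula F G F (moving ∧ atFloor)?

Yes

G F (moving ∧ atFloor) holds at position 0, which is reachable from 0, so F G F (moving ∧ atFloor) holds.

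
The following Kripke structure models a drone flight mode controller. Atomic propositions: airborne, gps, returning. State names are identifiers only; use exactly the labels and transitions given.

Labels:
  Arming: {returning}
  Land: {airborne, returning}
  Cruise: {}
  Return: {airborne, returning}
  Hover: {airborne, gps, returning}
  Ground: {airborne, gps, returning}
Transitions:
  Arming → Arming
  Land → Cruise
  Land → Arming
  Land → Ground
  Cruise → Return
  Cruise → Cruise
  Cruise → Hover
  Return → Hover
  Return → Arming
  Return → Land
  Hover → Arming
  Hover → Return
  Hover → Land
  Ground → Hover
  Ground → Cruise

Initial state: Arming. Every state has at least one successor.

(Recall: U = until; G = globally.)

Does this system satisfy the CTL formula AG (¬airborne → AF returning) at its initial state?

Holds

States satisfying ¬airborne → AF returning: {Arming, Land, Return, Hover, Ground}.
States satisfying AG (¬airborne → AF returning): {Arming}.
Every state reachable from Arming satisfies ¬airborne → AF returning.
Arming ∈ Sat(AG (¬airborne → AF returning)).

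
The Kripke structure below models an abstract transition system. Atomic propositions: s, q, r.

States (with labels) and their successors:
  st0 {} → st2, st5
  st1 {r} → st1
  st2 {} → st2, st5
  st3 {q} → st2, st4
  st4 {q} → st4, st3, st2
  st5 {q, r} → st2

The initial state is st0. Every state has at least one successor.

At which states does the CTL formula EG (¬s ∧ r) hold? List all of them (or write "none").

{st1}

States satisfying ¬s ∧ r: {st1, st5}.
States satisfying EG (¬s ∧ r): {st1}.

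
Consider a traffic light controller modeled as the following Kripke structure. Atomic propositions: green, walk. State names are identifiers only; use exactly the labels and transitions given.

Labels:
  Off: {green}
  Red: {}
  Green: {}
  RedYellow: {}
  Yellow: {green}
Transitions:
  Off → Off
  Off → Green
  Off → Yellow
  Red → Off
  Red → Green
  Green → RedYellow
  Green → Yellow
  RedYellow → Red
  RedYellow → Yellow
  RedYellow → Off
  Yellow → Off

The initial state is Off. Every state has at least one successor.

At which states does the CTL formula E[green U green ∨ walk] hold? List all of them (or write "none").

{Off, Yellow}

States satisfying green: {Off, Yellow}.
States satisfying green ∨ walk: {Off, Yellow}.
States satisfying E[green U green ∨ walk]: {Off, Yellow}.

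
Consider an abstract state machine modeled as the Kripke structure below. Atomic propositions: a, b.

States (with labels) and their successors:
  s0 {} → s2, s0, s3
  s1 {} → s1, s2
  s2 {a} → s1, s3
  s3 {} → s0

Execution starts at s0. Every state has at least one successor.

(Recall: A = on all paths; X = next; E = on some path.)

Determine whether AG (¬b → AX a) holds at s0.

Does not hold

States satisfying ¬b → AX a: ∅.
States satisfying AG (¬b → AX a): ∅.
s0 is reachable from s0 and violates ¬b → AX a, so AG fails at s0.
s0 ∉ Sat(AG (¬b → AX a)).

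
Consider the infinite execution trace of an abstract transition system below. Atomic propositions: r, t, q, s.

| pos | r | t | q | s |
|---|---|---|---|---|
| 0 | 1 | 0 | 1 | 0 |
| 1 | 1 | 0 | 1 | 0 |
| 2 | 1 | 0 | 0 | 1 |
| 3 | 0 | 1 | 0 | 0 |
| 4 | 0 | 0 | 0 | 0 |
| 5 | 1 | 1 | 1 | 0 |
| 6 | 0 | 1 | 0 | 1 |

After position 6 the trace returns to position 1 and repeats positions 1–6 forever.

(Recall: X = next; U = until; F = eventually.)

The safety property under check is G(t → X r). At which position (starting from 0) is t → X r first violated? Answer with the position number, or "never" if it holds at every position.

Check t → X r at each position in order: 0 ✓, 1 ✓, 2 ✓.
At position 3 the labels are {t} and the next position 4 has {}, so t → X r is false there. This is the first violation.

3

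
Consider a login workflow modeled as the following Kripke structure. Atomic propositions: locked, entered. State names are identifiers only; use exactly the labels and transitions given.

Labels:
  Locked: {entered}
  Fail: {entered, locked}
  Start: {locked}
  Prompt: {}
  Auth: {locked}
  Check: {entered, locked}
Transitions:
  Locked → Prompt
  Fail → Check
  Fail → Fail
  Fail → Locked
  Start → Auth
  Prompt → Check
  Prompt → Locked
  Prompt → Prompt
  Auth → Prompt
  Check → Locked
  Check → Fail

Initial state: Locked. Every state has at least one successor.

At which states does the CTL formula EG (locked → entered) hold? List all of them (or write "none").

States satisfying locked → entered: {Locked, Fail, Prompt, Check}.
States satisfying EG (locked → entered): {Locked, Fail, Prompt, Check}.

{Locked, Fail, Prompt, Check}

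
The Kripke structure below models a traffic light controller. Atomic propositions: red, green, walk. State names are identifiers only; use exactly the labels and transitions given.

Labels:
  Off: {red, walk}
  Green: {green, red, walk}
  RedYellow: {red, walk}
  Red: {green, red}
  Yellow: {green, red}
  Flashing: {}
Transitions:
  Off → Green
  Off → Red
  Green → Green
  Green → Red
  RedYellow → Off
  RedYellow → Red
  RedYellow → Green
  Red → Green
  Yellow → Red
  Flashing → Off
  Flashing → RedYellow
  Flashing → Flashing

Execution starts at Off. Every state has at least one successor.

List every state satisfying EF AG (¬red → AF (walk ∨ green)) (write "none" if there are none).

States satisfying AG (¬red → AF (walk ∨ green)): {Off, Green, RedYellow, Red, Yellow}.
States satisfying EF AG (¬red → AF (walk ∨ green)): {Off, Green, RedYellow, Red, Yellow, Flashing}.

{Off, Green, RedYellow, Red, Yellow, Flashing}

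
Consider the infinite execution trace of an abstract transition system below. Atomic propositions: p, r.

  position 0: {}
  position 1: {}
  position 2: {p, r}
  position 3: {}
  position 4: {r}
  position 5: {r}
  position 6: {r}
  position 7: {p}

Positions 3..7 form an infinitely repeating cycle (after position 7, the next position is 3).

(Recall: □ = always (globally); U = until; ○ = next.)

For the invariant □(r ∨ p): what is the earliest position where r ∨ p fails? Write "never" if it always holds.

0

At position 0 the labels are {}, so r ∨ p is false there. This is the first violation.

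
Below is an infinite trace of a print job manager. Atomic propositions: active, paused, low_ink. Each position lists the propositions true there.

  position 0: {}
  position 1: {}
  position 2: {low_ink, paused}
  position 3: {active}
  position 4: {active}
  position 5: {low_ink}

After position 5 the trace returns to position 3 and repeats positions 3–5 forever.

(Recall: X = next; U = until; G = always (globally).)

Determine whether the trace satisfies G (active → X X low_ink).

Does not hold

active → X X low_ink must hold at every position from 0 onward. It fails at position 4, so G (active → X X low_ink) is false.
Positions where active holds: 3, 4.
Check X X low_ink at each: 3→ok, 4→fails.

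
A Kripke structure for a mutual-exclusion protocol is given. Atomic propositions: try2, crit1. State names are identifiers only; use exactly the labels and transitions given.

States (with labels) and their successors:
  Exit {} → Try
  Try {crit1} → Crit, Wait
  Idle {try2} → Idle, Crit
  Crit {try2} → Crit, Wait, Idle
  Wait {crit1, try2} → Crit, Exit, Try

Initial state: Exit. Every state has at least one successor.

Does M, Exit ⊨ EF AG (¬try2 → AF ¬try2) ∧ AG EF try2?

Yes

States satisfying AG (¬try2 → AF ¬try2): {Exit, Try, Idle, Crit, Wait}.
States satisfying EF AG (¬try2 → AF ¬try2): {Exit, Try, Idle, Crit, Wait}.
States satisfying EF try2: {Exit, Try, Idle, Crit, Wait}.
States satisfying AG EF try2: {Exit, Try, Idle, Crit, Wait}.
States satisfying EF AG (¬try2 → AF ¬try2) ∧ AG EF try2: {Exit, Try, Idle, Crit, Wait}.
Exit ∈ Sat(EF AG (¬try2 → AF ¬try2) ∧ AG EF try2).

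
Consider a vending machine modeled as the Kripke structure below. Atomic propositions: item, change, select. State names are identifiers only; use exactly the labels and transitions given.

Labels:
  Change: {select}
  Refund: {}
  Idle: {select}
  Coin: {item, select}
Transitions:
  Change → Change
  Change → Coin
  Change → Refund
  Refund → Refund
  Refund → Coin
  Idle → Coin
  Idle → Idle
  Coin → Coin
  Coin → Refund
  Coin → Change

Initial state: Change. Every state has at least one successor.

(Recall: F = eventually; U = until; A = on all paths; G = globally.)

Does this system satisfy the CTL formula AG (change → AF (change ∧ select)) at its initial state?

States satisfying change → AF (change ∧ select): {Change, Refund, Idle, Coin}.
States satisfying AG (change → AF (change ∧ select)): {Change, Refund, Idle, Coin}.
Every state reachable from Change satisfies change → AF (change ∧ select).
Change ∈ Sat(AG (change → AF (change ∧ select))).

Yes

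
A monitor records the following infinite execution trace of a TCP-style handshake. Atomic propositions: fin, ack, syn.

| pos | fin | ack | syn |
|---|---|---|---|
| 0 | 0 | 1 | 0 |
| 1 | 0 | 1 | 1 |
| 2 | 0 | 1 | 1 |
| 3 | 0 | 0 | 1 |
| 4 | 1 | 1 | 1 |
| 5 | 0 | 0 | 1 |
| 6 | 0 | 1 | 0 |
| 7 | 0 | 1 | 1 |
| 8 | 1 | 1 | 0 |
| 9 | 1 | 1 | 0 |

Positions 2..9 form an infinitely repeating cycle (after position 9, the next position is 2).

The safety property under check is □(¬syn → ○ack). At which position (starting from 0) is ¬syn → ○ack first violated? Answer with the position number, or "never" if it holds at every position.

¬syn → ○ack holds at every position 0..9, and those are all the positions the trace ever visits, so the invariant □(¬syn → ○ack) is never violated.

never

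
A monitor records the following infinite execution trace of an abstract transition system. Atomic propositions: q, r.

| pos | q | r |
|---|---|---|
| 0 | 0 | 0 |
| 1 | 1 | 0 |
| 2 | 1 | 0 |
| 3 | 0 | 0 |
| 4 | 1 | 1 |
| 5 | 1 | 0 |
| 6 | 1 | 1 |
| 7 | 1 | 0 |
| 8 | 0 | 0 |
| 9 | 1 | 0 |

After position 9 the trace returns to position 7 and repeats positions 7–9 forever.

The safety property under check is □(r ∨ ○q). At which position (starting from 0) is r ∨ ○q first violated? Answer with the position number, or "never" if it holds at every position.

Check r ∨ ○q at each position in order: 0 ✓, 1 ✓.
At position 2 the labels are {q} and the next position 3 has {}, so r ∨ ○q is false there. This is the first violation.

2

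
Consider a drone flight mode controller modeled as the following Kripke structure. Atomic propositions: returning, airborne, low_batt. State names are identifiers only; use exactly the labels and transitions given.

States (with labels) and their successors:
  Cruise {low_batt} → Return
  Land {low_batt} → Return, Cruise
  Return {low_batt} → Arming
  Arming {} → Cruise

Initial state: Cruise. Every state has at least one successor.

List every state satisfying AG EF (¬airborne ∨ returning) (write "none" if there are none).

{Cruise, Land, Return, Arming}

States satisfying EF (¬airborne ∨ returning): {Cruise, Land, Return, Arming}.
States satisfying AG EF (¬airborne ∨ returning): {Cruise, Land, Return, Arming}.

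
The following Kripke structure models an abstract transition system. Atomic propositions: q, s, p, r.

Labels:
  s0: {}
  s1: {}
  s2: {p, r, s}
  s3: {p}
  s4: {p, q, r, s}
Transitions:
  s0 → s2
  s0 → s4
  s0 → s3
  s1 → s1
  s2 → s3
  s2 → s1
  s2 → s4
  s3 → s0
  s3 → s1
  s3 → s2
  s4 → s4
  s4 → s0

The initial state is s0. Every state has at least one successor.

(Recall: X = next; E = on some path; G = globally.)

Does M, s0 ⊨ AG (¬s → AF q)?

States satisfying ¬s → AF q: {s2, s4}.
States satisfying AG (¬s → AF q): ∅.
s0 is reachable from s0 and violates ¬s → AF q, so AG fails at s0.
s0 ∉ Sat(AG (¬s → AF q)).

No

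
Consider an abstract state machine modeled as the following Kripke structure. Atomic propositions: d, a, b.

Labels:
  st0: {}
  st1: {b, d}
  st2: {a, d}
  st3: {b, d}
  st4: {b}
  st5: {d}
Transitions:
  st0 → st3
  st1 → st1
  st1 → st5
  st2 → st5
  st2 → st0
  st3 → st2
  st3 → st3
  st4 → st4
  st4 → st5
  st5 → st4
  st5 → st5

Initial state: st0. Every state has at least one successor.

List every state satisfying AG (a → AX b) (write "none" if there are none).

States satisfying a → AX b: {st0, st1, st3, st4, st5}.
States satisfying AG (a → AX b): {st1, st4, st5}.

{st1, st4, st5}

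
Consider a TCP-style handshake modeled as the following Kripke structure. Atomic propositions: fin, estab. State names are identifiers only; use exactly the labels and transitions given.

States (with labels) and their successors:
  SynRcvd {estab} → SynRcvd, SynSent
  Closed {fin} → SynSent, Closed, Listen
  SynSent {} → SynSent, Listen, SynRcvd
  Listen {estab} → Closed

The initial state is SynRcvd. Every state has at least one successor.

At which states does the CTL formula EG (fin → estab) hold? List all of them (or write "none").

{SynRcvd, SynSent}

States satisfying fin → estab: {SynRcvd, SynSent, Listen}.
States satisfying EG (fin → estab): {SynRcvd, SynSent}.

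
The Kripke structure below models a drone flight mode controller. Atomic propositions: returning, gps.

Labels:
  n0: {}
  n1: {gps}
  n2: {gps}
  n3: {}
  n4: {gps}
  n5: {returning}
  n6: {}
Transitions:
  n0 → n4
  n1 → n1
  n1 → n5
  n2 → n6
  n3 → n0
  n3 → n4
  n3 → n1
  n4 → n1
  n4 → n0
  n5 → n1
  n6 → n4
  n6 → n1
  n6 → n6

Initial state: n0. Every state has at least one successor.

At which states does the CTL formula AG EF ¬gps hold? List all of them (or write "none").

{n0, n1, n2, n3, n4, n5, n6}

States satisfying EF ¬gps: {n0, n1, n2, n3, n4, n5, n6}.
States satisfying AG EF ¬gps: {n0, n1, n2, n3, n4, n5, n6}.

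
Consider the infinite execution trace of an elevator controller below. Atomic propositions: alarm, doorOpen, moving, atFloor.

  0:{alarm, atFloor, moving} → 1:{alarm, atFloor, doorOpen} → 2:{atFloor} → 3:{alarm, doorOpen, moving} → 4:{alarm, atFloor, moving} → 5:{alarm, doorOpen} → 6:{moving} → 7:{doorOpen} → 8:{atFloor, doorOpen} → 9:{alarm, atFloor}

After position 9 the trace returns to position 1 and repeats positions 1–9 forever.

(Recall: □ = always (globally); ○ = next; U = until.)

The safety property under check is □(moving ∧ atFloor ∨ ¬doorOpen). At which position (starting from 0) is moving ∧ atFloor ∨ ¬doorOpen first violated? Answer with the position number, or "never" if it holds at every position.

1

Check moving ∧ atFloor ∨ ¬doorOpen at each position in order: 0 ✓.
At position 1 the labels are {alarm, atFloor, doorOpen}, so moving ∧ atFloor ∨ ¬doorOpen is false there. This is the first violation.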